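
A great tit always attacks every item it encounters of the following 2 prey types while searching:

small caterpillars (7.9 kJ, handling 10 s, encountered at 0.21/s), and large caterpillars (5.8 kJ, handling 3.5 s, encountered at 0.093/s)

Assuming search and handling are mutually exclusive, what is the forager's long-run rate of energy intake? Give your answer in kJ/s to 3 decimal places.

Energy encountered per unit search time: 0.21×7.9 + 0.093×5.8 = 2.198 kJ/s.
Handling time per unit search time: 0.21×10 + 0.093×3.5 = 2.425.
Rate = 2.198/(1 + 2.425) = 0.6418 kJ/s.

0.642 kJ/s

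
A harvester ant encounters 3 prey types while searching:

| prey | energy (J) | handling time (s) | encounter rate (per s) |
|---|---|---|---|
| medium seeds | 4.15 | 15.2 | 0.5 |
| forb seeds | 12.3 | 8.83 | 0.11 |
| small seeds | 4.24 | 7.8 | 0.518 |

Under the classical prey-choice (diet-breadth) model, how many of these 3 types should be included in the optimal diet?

E/h in descending order: forb seeds 1.39, small seeds 0.544, medium seeds 0.273 J/s. The optimal diet is the largest prefix of this list for which every included type satisfies E_i/h_i > R on the types above it.
Rate on top 1: 0.6863. small seeds: 0.544 < 0.6863 → exclude; stop.
Optimal diet: forb seeds — 1 of 3 types.

1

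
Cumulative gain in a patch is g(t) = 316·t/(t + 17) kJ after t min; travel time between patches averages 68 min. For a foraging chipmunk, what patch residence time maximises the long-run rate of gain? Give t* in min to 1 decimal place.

34.0 min

By the marginal value theorem, leave when the instantaneous gain rate g'(t) equals the habitat-wide average g(t)/(T + t).
g'(t) = 316·17/(t + 17)². Setting 316·17/(t+17)² = 316t/[(t+17)(68+t)] gives 17(68+t) = t(t+17), so t² = 17×68 = 1156.
t* = √1156 = 34 min.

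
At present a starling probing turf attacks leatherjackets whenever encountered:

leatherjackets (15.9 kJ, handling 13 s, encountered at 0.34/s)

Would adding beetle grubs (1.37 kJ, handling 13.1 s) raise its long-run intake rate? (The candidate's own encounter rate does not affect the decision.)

No

Intake rate on the current diet: R = (0.34×15.9) / (1 + 0.34×13) = 5.406/5.42 = 0.9974 kJ/s.
beetle grubs: E/h = 1.37/13.1 = 0.1046 kJ/s.
0.1046 < 0.9974, so adding beetle grubs would lower the average — exclude it.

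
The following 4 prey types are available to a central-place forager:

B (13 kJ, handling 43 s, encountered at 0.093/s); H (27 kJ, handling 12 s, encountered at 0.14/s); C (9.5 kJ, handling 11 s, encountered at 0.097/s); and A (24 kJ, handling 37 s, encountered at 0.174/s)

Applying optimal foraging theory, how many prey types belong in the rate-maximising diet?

1

Profitabilities (E/h, kJ/s): H 2.25, C 0.864, A 0.649, B 0.302. Add prey in this order while the next type's profitability exceeds the intake rate on those already taken.
Rate on top 1: 1.41. C: 0.864 < 1.41 → exclude; stop.
Optimal diet: H — 1 of 4 types.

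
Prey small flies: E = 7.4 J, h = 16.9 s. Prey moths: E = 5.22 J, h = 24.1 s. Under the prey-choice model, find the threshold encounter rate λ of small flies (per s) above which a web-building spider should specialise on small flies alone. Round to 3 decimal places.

0.058 per s

Drop moths once their profitability E₂/h₂ falls below the rate achievable on small flies alone: E₂/h₂ = λE₁/(1 + λh₁).
Solve for λ: λE₁h₂ = E₂(1 + λh₁) → λ(E₁h₂ − E₂h₁) = E₂ → λ = E₂/(E₁h₂ − E₂h₁).
λ = 5.22/(7.4×24.1 − 5.22×16.9) = 5.22/90.12 = 0.05792 per s.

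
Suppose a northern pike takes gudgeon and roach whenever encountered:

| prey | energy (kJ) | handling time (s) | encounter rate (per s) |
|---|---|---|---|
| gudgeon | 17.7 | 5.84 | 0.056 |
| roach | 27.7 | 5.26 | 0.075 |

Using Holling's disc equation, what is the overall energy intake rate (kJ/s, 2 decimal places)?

R = (0.056×17.7 + 0.075×27.7) / (1 + 0.056×5.84 + 0.075×5.26) = 3.069/1.722 = 1.783 kJ/s.

1.78 kJ/s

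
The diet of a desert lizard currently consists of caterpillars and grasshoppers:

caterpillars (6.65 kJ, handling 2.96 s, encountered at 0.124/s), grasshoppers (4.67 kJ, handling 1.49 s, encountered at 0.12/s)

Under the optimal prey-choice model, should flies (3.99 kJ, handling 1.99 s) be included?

On caterpillars and grasshoppers alone, R = ΣλE/(1+Σλh) = 1.385/1.546 = 0.896 kJ/s.
flies: E/h = 3.99/1.99 = 2.005 kJ/s.
2.005 > 0.896, so adding flies raises the average — include it.

Yes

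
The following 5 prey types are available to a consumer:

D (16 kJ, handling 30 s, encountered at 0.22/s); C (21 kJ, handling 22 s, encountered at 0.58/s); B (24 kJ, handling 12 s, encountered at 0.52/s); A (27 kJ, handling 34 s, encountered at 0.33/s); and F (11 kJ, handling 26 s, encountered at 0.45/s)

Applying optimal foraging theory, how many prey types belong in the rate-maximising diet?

1

Rank by E/h (kJ/s): B 2, C 0.955, A 0.794, D 0.533, F 0.423. Include each in turn until the next type's E/h falls below the running intake rate.
Rate on top 1: 1.724. C: 0.955 < 1.724 → exclude; stop.
Optimal diet: B — 1 of 5 types.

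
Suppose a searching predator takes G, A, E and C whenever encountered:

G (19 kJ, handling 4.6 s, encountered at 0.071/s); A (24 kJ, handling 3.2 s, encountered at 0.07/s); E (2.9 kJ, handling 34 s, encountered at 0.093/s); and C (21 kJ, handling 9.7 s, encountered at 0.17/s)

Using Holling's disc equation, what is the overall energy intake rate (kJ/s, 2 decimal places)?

R = (0.071×19 + 0.07×24 + 0.093×2.9 + 0.17×21) / (1 + 0.071×4.6 + 0.07×3.2 + 0.093×34 + 0.17×9.7) = 6.869/6.362 = 1.08 kJ/s.

1.08 kJ/s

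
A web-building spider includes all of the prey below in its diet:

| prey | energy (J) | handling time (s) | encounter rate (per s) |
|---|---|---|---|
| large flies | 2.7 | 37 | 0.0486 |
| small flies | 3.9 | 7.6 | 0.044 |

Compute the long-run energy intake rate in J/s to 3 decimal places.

R = Σλ_iE_i / (1 + Σλ_ih_i)
Numerator: 0.0486×2.7 + 0.044×3.9 = 0.3028
Denominator: 1 + 0.0486×37 + 0.044×7.6 = 3.133
R = 0.3028/3.133 = 0.09667 J/s

0.097 J/s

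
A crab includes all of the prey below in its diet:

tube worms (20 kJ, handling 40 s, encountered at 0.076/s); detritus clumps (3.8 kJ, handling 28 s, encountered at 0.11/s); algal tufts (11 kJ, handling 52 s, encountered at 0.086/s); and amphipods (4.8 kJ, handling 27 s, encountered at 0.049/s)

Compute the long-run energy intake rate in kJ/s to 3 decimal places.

0.242 kJ/s

Energy encountered per unit search time: 0.076×20 + 0.11×3.8 + 0.086×11 + 0.049×4.8 = 3.119 kJ/s.
Handling time per unit search time: 0.076×40 + 0.11×28 + 0.086×52 + 0.049×27 = 11.91.
Rate = 3.119/(1 + 11.91) = 0.2415 kJ/s.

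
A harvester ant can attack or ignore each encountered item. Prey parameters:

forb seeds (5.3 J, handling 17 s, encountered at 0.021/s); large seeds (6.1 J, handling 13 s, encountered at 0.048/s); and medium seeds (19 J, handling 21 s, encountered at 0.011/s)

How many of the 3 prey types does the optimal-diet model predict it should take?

3

Rank by E/h (J/s): medium seeds 0.905, large seeds 0.469, forb seeds 0.312. Include each in turn until the next type's E/h falls below the running intake rate.
Rate on top 1: 0.1698. large seeds: 0.469 > 0.1698 → include.
Rate on top 2: 0.2705. forb seeds: 0.312 > 0.2705 → include.
Optimal diet: medium seeds, large seeds, forb seeds — 3 of 3 types.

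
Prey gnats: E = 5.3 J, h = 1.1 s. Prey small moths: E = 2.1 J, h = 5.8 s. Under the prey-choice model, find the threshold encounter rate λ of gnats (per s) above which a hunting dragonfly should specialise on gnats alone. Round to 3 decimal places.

0.074 per s

Drop small moths once their profitability E₂/h₂ falls below the rate achievable on gnats alone: E₂/h₂ = λE₁/(1 + λh₁).
Solve for λ: λE₁h₂ = E₂(1 + λh₁) → λ(E₁h₂ − E₂h₁) = E₂ → λ = E₂/(E₁h₂ − E₂h₁).
λ = 2.1/(5.3×5.8 − 2.1×1.1) = 2.1/28.43 = 0.07387 per s.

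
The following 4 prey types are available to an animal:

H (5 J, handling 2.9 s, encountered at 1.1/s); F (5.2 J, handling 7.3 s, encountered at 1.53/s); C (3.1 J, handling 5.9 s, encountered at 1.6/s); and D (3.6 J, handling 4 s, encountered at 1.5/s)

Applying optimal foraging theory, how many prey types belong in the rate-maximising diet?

E/h in descending order: H 1.72, D 0.9, F 0.712, C 0.525 J/s. The optimal diet is the largest prefix of this list for which every included type satisfies E_i/h_i > R on the types above it.
Rate on top 1: 1.313. D: 0.9 < 1.313 → exclude; stop.
Optimal diet: H — 1 of 4 types.

1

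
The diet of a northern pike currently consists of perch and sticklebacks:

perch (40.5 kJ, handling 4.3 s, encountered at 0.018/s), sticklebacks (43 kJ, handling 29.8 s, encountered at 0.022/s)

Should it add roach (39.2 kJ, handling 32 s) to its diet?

Current rate: (0.018×40.5 + 0.022×43)/(1 + 0.018×4.3 + 0.022×29.8) = 0.9665 kJ/s.
Profitability of roach: 39.2/32 = 1.225 kJ/s.
1.225 > 0.9665, so adding roach raises the average — include it.

Yes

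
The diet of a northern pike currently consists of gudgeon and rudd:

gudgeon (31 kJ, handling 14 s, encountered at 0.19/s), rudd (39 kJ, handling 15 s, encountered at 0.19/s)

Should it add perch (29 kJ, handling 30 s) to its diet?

No

Current rate: (0.19×31 + 0.19×39)/(1 + 0.19×14 + 0.19×15) = 2.043 kJ/s.
perch: E/h = 29/30 = 0.9667 kJ/s.
0.9667 < 2.043, so adding perch would lower the average — exclude it.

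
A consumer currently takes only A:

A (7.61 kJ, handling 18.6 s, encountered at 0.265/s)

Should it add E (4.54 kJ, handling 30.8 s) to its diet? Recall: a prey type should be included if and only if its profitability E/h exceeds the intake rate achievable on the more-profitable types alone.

No

On A alone, R = ΣλE/(1+Σλh) = 2.017/5.929 = 0.3401 kJ/s.
E: E/h = 4.54/30.8 = 0.1474 kJ/s.
0.1474 < 0.3401, so adding E would lower the average — exclude it.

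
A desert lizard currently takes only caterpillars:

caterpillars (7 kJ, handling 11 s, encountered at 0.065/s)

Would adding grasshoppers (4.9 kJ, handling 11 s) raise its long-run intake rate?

Intake rate on the current diet: R = (0.065×7) / (1 + 0.065×11) = 0.455/1.715 = 0.2653 kJ/s.
Profitability of grasshoppers: 4.9/11 = 0.4455 kJ/s.
Since 0.4455 > R, including grasshoppers increases the long-run rate.

Yes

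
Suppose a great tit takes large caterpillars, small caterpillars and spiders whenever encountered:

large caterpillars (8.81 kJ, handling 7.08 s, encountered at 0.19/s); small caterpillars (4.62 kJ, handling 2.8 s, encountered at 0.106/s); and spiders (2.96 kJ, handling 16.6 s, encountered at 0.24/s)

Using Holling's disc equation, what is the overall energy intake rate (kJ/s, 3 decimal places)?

0.434 kJ/s

R = (0.19×8.81 + 0.106×4.62 + 0.24×2.96) / (1 + 0.19×7.08 + 0.106×2.8 + 0.24×16.6) = 2.874/6.626 = 0.4337 kJ/s.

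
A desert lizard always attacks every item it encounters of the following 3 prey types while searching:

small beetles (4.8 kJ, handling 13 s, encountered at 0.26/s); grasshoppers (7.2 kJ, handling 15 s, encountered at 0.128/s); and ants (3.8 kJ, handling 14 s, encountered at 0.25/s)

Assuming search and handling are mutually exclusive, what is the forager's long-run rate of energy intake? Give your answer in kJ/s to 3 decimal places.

0.318 kJ/s

R = Σλ_iE_i / (1 + Σλ_ih_i)
Numerator: 0.26×4.8 + 0.128×7.2 + 0.25×3.8 = 3.12
Denominator: 1 + 0.26×13 + 0.128×15 + 0.25×14 = 9.8
R = 3.12/9.8 = 0.3183 kJ/s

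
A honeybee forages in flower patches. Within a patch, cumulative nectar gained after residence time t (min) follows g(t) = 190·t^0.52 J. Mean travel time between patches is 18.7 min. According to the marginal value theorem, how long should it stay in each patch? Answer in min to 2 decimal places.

20.26 min

By the marginal value theorem, leave when the instantaneous gain rate g'(t) equals the habitat-wide average g(t)/(T + t).
g'(t) = 0.52·190·t^-0.48. Setting 0.52·190·t^-0.48 = 190·t^0.52/(18.7+t) gives 0.52(18.7+t) = t, so 0.48·t = 0.52×18.7.
t* = 0.52×18.7/0.48 = 20.26 min.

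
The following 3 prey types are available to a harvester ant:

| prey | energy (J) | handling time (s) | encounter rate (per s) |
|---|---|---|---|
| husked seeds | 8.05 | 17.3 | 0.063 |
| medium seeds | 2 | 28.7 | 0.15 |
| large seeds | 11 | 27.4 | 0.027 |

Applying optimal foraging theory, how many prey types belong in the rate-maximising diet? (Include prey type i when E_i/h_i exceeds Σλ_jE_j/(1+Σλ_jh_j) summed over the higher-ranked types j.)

Rank by E/h (J/s): husked seeds 0.465, large seeds 0.401, medium seeds 0.0697. Include each in turn until the next type's E/h falls below the running intake rate.
Rate on top 1: 0.2427. large seeds: 0.401 > 0.2427 → include.
Rate on top 2: 0.2842. medium seeds: 0.0697 < 0.2842 → exclude; stop.
Optimal diet: husked seeds, large seeds — 2 of 3 types.

2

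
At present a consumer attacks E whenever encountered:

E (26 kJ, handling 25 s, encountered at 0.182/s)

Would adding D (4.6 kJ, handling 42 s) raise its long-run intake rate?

No

On E alone, R = ΣλE/(1+Σλh) = 4.732/5.55 = 0.8526 kJ/s.
Profitability of D: 4.6/42 = 0.1095 kJ/s.
0.1095 < 0.8526, so adding D would lower the average — exclude it.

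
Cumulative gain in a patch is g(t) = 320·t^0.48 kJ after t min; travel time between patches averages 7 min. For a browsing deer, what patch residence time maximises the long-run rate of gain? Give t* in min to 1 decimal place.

6.5 min

By the marginal value theorem, leave when the instantaneous gain rate g'(t) equals the habitat-wide average g(t)/(T + t).
g'(t) = 0.48·320·t^-0.52. Setting 0.48·320·t^-0.52 = 320·t^0.48/(7+t) gives 0.48(7+t) = t, so 0.52·t = 0.48×7.
t* = 0.48×7/0.52 = 6.462 min.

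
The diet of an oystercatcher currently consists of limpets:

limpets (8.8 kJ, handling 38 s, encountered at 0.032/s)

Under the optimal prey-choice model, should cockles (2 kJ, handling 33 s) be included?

No

Intake rate on the current diet: R = (0.032×8.8) / (1 + 0.032×38) = 0.2816/2.216 = 0.1271 kJ/s.
Profitability of cockles: 2/33 = 0.06061 kJ/s.
Since 0.06061 < R, time spent handling cockles is better spent searching.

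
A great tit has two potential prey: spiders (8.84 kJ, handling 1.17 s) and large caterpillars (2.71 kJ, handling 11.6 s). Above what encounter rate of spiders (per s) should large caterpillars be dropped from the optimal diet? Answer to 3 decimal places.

0.027 per s

At the threshold, the rate on spiders alone equals the profitability of large caterpillars: λ·8.84/(1 + λ·1.17) = 2.71/11.6 = 0.2336.
Rearranging, λ(8.84 − 0.2336×1.17) = 0.2336, so λ = 0.2336/8.567 = 0.02727 per s.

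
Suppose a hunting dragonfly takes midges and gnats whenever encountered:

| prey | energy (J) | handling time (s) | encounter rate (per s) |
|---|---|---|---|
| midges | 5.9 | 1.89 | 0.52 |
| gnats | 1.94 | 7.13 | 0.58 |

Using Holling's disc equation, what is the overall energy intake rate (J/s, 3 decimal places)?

R = (0.52×5.9 + 0.58×1.94) / (1 + 0.52×1.89 + 0.58×7.13) = 4.193/6.118 = 0.6854 J/s.

0.685 J/s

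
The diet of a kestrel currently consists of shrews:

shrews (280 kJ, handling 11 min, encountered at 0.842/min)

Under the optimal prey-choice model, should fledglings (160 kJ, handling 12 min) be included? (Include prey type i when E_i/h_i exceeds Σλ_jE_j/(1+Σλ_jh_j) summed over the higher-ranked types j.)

No

On shrews alone, R = ΣλE/(1+Σλh) = 235.8/10.26 = 22.97 kJ/min.
Profitability of fledglings: 160/12 = 13.33 kJ/min.
Since 13.33 < R, time spent handling fledglings is better spent searching.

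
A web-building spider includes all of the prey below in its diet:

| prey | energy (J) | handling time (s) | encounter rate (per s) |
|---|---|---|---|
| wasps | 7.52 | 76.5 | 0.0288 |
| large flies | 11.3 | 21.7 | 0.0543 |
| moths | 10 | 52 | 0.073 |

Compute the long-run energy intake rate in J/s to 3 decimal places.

Energy encountered per unit search time: 0.0288×7.52 + 0.0543×11.3 + 0.073×10 = 1.56 J/s.
Handling time per unit search time: 0.0288×76.5 + 0.0543×21.7 + 0.073×52 = 7.178.
Rate = 1.56/(1 + 7.178) = 0.1908 J/s.

0.191 J/s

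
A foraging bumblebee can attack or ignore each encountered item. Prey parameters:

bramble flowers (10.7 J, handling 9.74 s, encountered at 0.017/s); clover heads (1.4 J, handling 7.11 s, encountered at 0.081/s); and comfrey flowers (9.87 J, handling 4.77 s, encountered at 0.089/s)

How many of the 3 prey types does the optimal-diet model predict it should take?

Profitabilities (E/h, J/s): comfrey flowers 2.07, bramble flowers 1.1, clover heads 0.197. Add prey in this order while the next type's profitability exceeds the intake rate on those already taken.
Rate on top 1: 0.6166. bramble flowers: 1.1 > 0.6166 → include.
Rate on top 2: 0.6668. clover heads: 0.197 < 0.6668 → exclude; stop.
Optimal diet: comfrey flowers, bramble flowers — 2 of 3 types.

2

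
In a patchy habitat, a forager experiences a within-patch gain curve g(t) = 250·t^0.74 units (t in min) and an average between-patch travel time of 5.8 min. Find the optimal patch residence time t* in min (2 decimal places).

Maximise g(t)/(T+t): set derivative to zero → g'(t)(T+t) = g(t).
g'(t) = 0.74·250·t^-0.26. Setting 0.74·250·t^-0.26 = 250·t^0.74/(5.8+t) gives 0.74(5.8+t) = t, so 0.26·t = 0.74×5.8.
t* = 0.74×5.8/0.26 = 16.51 min.

16.51 min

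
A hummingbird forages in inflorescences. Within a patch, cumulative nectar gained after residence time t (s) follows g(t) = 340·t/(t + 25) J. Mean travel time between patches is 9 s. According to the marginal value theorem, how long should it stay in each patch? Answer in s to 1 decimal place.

By the marginal value theorem, leave when the instantaneous gain rate g'(t) equals the habitat-wide average g(t)/(T + t).
g'(t) = 340·25/(t + 25)². Setting 340·25/(t+25)² = 340t/[(t+25)(9+t)] gives 25(9+t) = t(t+25), so t² = 25×9 = 225.
t* = √225 = 15 s.

15.0 s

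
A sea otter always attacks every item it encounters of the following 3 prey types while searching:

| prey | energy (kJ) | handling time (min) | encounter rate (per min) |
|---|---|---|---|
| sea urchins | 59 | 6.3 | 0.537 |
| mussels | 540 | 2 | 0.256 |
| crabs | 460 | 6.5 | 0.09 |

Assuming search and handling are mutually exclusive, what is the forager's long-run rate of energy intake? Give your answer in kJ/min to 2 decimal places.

38.56 kJ/min

R = (0.537×59 + 0.256×540 + 0.09×460) / (1 + 0.537×6.3 + 0.256×2 + 0.09×6.5) = 211.3/5.48 = 38.56 kJ/min.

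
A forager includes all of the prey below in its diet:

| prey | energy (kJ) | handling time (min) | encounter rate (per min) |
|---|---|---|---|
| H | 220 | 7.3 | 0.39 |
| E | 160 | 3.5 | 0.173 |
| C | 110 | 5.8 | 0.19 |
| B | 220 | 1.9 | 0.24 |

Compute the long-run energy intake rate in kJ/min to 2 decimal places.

Energy encountered per unit search time: 0.39×220 + 0.173×160 + 0.19×110 + 0.24×220 = 187.2 kJ/min.
Handling time per unit search time: 0.39×7.3 + 0.173×3.5 + 0.19×5.8 + 0.24×1.9 = 5.01.
Rate = 187.2/(1 + 5.01) = 31.14 kJ/min.

31.14 kJ/min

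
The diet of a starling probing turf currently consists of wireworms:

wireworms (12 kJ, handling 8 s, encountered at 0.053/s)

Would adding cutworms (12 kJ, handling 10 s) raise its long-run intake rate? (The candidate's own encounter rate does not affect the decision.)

Yes

Current rate: (0.053×12)/(1 + 0.053×8) = 0.4466 kJ/s.
Profitability of cutworms: 12/10 = 1.2 kJ/s.
Since 1.2 > R, including cutworms increases the long-run rate.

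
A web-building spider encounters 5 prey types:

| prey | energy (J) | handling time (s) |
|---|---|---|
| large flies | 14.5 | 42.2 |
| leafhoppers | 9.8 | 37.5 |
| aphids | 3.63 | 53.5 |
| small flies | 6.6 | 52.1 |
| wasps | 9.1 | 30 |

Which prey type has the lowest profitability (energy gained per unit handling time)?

aphids

In descending order of E/h:
large flies: 14.5/42.2 = 0.344 J/s
wasps: 9.1/30 = 0.303 J/s
leafhoppers: 9.8/37.5 = 0.261 J/s
small flies: 6.6/52.1 = 0.127 J/s
aphids: 3.63/53.5 = 0.0679 J/s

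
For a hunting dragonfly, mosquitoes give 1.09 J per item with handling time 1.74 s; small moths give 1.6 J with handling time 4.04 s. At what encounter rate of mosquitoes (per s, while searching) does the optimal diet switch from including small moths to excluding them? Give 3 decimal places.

0.988 per s

The zero-one rule: include small moths iff E₂/h₂ > λE₁/(1+λh₁). Equality gives the switch point.
λE₁h₂ = E₂ + λE₂h₁ ⇒ λ = E₂/(E₁h₂ − E₂h₁) = 1.6/(4.404 − 2.784) = 0.9879 per s.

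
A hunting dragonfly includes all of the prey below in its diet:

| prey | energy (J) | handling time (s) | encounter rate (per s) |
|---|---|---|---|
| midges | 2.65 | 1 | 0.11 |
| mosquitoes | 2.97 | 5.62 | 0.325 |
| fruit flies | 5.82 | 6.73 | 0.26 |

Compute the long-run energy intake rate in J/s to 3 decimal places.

0.591 J/s

Energy encountered per unit search time: 0.11×2.65 + 0.325×2.97 + 0.26×5.82 = 2.77 J/s.
Handling time per unit search time: 0.11×1 + 0.325×5.62 + 0.26×6.73 = 3.686.
Rate = 2.77/(1 + 3.686) = 0.5911 J/s.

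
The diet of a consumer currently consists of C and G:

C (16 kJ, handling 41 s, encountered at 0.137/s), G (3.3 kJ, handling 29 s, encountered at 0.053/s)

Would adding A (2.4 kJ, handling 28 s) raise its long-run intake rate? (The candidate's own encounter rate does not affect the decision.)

No

Current rate: (0.137×16 + 0.053×3.3)/(1 + 0.137×41 + 0.053×29) = 0.2903 kJ/s.
Profitability of A: 2.4/28 = 0.08571 kJ/s.
0.08571 < 0.2903, so adding A would lower the average — exclude it.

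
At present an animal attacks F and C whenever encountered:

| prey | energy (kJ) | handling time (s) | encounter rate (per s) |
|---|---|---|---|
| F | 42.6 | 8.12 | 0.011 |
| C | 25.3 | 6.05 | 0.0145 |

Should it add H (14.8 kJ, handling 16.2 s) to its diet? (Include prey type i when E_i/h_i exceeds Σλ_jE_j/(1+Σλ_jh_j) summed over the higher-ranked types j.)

Current rate: (0.011×42.6 + 0.0145×25.3)/(1 + 0.011×8.12 + 0.0145×6.05) = 0.7098 kJ/s.
Profitability of H: 14.8/16.2 = 0.9136 kJ/s.
0.9136 > 0.7098, so adding H raises the average — include it.

Yes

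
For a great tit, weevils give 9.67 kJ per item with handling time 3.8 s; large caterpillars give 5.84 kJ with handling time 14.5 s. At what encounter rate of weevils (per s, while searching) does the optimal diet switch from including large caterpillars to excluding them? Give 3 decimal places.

The zero-one rule: include large caterpillars iff E₂/h₂ > λE₁/(1+λh₁). Equality gives the switch point.
λE₁h₂ = E₂ + λE₂h₁ ⇒ λ = E₂/(E₁h₂ − E₂h₁) = 5.84/(140.2 − 22.19) = 0.04948 per s.

0.049 per s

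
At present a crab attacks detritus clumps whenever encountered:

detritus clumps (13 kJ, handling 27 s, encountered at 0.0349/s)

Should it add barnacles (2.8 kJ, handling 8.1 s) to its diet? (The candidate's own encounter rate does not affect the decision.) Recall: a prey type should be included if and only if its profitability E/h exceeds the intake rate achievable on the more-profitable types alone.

Yes

On detritus clumps alone, R = ΣλE/(1+Σλh) = 0.4537/1.942 = 0.2336 kJ/s.
Profitability of barnacles: 2.8/8.1 = 0.3457 kJ/s.
Since 0.3457 > R, including barnacles increases the long-run rate.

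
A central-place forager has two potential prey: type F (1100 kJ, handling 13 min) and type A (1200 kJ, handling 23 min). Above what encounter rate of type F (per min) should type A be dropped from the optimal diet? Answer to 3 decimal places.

0.124 per min

Drop type A once their profitability E₂/h₂ falls below the rate achievable on type F alone: E₂/h₂ = λE₁/(1 + λh₁).
Solve for λ: λE₁h₂ = E₂(1 + λh₁) → λ(E₁h₂ − E₂h₁) = E₂ → λ = E₂/(E₁h₂ − E₂h₁).
λ = 1200/(1100×23 − 1200×13) = 1200/9700 = 0.1237 per min.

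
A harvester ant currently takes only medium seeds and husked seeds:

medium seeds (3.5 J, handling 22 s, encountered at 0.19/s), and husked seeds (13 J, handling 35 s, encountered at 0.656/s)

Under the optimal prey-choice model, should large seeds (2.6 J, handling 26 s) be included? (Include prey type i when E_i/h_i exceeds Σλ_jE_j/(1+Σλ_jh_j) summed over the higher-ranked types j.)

No

Current rate: (0.19×3.5 + 0.656×13)/(1 + 0.19×22 + 0.656×35) = 0.3267 J/s.
large seeds: E/h = 2.6/26 = 0.1 J/s.
0.1 < 0.3267, so adding large seeds would lower the average — exclude it.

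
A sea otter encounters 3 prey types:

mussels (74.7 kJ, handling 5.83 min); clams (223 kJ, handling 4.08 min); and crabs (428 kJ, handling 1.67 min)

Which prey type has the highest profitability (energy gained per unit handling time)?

crabs

Profitability E/h (kJ/min): mussels = 74.7/5.83 = 12.8, clams = 223/4.08 = 54.7, crabs = 428/1.67 = 256.
Ranked: crabs > clams > mussels.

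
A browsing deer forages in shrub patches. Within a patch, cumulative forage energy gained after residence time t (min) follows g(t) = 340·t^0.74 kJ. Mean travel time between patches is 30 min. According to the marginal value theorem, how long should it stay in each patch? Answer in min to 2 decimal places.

Optimal t* satisfies g'(t*) = g(t*)/(T + t*).
g'(t) = 0.74·340·t^-0.26. Setting 0.74·340·t^-0.26 = 340·t^0.74/(30+t) gives 0.74(30+t) = t, so 0.26·t = 0.74×30.
t* = 0.74×30/0.26 = 85.38 min.

85.38 min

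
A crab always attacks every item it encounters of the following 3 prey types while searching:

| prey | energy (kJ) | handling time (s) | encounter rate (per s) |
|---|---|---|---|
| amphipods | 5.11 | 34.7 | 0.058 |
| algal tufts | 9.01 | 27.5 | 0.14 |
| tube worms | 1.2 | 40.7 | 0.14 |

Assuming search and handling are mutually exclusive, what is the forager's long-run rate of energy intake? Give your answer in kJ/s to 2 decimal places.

Energy encountered per unit search time: 0.058×5.11 + 0.14×9.01 + 0.14×1.2 = 1.726 kJ/s.
Handling time per unit search time: 0.058×34.7 + 0.14×27.5 + 0.14×40.7 = 11.56.
Rate = 1.726/(1 + 11.56) = 0.1374 kJ/s.

0.14 kJ/s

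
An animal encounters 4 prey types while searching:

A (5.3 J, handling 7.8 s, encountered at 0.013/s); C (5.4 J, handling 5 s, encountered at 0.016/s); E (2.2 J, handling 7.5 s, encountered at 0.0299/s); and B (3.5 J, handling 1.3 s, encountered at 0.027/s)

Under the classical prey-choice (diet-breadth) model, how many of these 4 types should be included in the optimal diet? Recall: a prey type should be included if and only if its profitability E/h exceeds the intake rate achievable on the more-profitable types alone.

4

E/h in descending order: B 2.69, C 1.08, A 0.679, E 0.293 J/s. The optimal diet is the largest prefix of this list for which every included type satisfies E_i/h_i > R on the types above it.
Rate on top 1: 0.0913. C: 1.08 > 0.0913 → include.
Rate on top 2: 0.1622. A: 0.679 > 0.1622 → include.
Rate on top 3: 0.2053. E: 0.293 > 0.2053 → include.
Optimal diet: B, C, A, E — 4 of 4 types.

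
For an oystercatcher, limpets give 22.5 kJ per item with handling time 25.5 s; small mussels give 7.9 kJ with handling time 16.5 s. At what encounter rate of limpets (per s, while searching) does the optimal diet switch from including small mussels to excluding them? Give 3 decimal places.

0.047 per s

The zero-one rule: include small mussels iff E₂/h₂ > λE₁/(1+λh₁). Equality gives the switch point.
λE₁h₂ = E₂ + λE₂h₁ ⇒ λ = E₂/(E₁h₂ − E₂h₁) = 7.9/(371.2 − 201.5) = 0.04653 per s.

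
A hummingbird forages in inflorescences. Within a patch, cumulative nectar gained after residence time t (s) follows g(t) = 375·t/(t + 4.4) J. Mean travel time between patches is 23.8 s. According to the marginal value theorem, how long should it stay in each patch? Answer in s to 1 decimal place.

By the marginal value theorem, leave when the instantaneous gain rate g'(t) equals the habitat-wide average g(t)/(T + t).
g'(t) = 375·4.4/(t + 4.4)². Setting 375·4.4/(t+4.4)² = 375t/[(t+4.4)(23.8+t)] gives 4.4(23.8+t) = t(t+4.4), so t² = 4.4×23.8 = 104.7.
t* = √104.7 = 10.23 s.

10.2 s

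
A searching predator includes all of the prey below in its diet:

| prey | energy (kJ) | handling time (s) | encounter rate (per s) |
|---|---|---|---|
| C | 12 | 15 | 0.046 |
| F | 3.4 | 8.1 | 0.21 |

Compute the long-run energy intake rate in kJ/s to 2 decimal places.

0.37 kJ/s

R = (0.046×12 + 0.21×3.4) / (1 + 0.046×15 + 0.21×8.1) = 1.266/3.391 = 0.3733 kJ/s.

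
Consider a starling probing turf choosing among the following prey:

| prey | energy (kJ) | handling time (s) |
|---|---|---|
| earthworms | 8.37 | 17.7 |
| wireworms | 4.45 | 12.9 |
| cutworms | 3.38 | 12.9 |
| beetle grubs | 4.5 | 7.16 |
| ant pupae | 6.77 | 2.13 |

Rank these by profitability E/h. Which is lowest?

cutworms

Profitability E/h (kJ/s): earthworms = 8.37/17.7 = 0.473, wireworms = 4.45/12.9 = 0.345, cutworms = 3.38/12.9 = 0.262, beetle grubs = 4.5/7.16 = 0.628, ant pupae = 6.77/2.13 = 3.18.
Ranked: ant pupae > beetle grubs > earthworms > wireworms > cutworms.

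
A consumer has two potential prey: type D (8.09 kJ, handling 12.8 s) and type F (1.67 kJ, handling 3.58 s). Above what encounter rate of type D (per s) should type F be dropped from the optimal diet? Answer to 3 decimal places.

0.220 per s

The zero-one rule: include type F iff E₂/h₂ > λE₁/(1+λh₁). Equality gives the switch point.
λE₁h₂ = E₂ + λE₂h₁ ⇒ λ = E₂/(E₁h₂ − E₂h₁) = 1.67/(28.96 − 21.38) = 0.2201 per s.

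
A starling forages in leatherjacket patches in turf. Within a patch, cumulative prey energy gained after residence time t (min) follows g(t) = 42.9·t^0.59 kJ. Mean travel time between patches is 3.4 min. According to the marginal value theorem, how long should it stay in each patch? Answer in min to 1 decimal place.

4.9 min

Maximise g(t)/(T+t): set derivative to zero → g'(t)(T+t) = g(t).
g'(t) = 0.59·42.9·t^-0.41. Setting 0.59·42.9·t^-0.41 = 42.9·t^0.59/(3.4+t) gives 0.59(3.4+t) = t, so 0.41·t = 0.59×3.4.
t* = 0.59×3.4/0.41 = 4.893 min.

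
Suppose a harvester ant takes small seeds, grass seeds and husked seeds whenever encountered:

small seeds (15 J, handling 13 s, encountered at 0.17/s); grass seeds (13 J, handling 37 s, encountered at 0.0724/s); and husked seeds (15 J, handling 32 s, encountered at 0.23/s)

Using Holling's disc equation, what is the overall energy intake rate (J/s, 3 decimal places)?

R = (0.17×15 + 0.0724×13 + 0.23×15) / (1 + 0.17×13 + 0.0724×37 + 0.23×32) = 6.941/13.25 = 0.5239 J/s.

0.524 J/s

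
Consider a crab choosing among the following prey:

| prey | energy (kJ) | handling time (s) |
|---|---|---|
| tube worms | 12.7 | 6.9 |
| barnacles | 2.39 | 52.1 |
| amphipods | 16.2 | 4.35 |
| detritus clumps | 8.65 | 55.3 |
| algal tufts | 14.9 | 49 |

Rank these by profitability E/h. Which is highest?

In descending order of E/h:
amphipods: 16.2/4.35 = 3.72 kJ/s
tube worms: 12.7/6.9 = 1.84 kJ/s
algal tufts: 14.9/49 = 0.304 kJ/s
detritus clumps: 8.65/55.3 = 0.156 kJ/s
barnacles: 2.39/52.1 = 0.0459 kJ/s

amphipods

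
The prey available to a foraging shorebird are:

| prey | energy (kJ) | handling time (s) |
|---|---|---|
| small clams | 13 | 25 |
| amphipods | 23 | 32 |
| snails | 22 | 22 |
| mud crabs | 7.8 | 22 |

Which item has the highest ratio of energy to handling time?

In descending order of E/h:
snails: 22/22 = 1 kJ/s
amphipods: 23/32 = 0.719 kJ/s
small clams: 13/25 = 0.52 kJ/s
mud crabs: 7.8/22 = 0.355 kJ/s

snails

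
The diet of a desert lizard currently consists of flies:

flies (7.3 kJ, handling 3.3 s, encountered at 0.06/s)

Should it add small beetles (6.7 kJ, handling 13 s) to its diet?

Yes

Intake rate on the current diet: R = (0.06×7.3) / (1 + 0.06×3.3) = 0.438/1.198 = 0.3656 kJ/s.
small beetles: E/h = 6.7/13 = 0.5154 kJ/s.
Since 0.5154 > R, including small beetles increases the long-run rate.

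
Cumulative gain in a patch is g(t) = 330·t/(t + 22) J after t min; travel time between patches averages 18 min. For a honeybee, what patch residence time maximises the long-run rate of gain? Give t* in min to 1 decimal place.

19.9 min

Maximise g(t)/(T+t): set derivative to zero → g'(t)(T+t) = g(t).
g'(t) = 330·22/(t + 22)². Setting 330·22/(t+22)² = 330t/[(t+22)(18+t)] gives 22(18+t) = t(t+22), so t² = 22×18 = 396.
t* = √396 = 19.9 min.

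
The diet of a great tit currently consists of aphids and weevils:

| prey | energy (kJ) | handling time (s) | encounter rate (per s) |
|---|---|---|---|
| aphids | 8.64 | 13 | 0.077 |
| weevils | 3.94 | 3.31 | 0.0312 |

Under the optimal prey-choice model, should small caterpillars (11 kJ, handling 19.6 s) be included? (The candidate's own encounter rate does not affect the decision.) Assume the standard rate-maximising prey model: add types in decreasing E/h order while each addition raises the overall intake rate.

Yes

On aphids and weevils alone, R = ΣλE/(1+Σλh) = 0.7882/2.104 = 0.3746 kJ/s.
Profitability of small caterpillars: 11/19.6 = 0.5612 kJ/s.
0.5612 > 0.3746, so adding small caterpillars raises the average — include it.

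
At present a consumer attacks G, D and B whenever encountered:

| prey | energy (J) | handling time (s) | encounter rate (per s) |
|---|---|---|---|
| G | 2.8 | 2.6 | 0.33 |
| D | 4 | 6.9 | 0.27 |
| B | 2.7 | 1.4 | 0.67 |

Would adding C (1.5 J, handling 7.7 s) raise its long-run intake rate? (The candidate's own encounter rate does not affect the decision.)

Intake rate on the current diet: R = (0.33×2.8 + 0.27×4 + 0.67×2.7) / (1 + 0.33×2.6 + 0.27×6.9 + 0.67×1.4) = 3.813/4.659 = 0.8184 J/s.
Profitability of C: 1.5/7.7 = 0.1948 J/s.
0.1948 < 0.8184, so adding C would lower the average — exclude it.

No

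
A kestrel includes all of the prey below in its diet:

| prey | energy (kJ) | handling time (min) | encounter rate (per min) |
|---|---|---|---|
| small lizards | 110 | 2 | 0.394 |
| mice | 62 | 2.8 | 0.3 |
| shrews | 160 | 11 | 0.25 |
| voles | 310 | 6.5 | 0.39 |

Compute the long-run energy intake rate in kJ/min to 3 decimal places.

28.161 kJ/min

R = (0.394×110 + 0.3×62 + 0.25×160 + 0.39×310) / (1 + 0.394×2 + 0.3×2.8 + 0.25×11 + 0.39×6.5) = 222.8/7.913 = 28.16 kJ/min.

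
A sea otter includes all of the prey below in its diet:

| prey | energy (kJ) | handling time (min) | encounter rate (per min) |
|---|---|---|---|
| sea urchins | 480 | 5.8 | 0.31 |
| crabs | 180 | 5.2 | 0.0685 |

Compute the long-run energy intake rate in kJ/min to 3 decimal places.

51.084 kJ/min

R = (0.31×480 + 0.0685×180) / (1 + 0.31×5.8 + 0.0685×5.2) = 161.1/3.154 = 51.08 kJ/min.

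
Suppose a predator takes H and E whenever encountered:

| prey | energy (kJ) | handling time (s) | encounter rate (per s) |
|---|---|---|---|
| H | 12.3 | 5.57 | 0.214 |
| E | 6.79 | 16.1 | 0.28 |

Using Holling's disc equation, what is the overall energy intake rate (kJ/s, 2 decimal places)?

R = (0.214×12.3 + 0.28×6.79) / (1 + 0.214×5.57 + 0.28×16.1) = 4.533/6.7 = 0.6766 kJ/s.

0.68 kJ/s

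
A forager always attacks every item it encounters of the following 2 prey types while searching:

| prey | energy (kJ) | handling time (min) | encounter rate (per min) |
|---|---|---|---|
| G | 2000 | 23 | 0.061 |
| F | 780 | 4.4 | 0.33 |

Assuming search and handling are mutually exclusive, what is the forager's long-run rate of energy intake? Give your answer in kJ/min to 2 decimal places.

R = Σλ_iE_i / (1 + Σλ_ih_i)
Numerator: 0.061×2000 + 0.33×780 = 379.4
Denominator: 1 + 0.061×23 + 0.33×4.4 = 3.855
R = 379.4/3.855 = 98.42 kJ/min

98.42 kJ/min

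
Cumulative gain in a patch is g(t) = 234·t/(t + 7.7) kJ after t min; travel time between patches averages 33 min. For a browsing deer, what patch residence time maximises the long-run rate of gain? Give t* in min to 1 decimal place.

Optimal t* satisfies g'(t*) = g(t*)/(T + t*).
g'(t) = 234·7.7/(t + 7.7)². Setting 234·7.7/(t+7.7)² = 234t/[(t+7.7)(33+t)] gives 7.7(33+t) = t(t+7.7), so t² = 7.7×33 = 254.1.
t* = √254.1 = 15.94 min.

15.9 min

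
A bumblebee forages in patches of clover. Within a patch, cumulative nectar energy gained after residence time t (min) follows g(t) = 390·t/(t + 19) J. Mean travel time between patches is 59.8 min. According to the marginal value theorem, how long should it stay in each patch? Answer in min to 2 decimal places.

33.71 min

Optimal t* satisfies g'(t*) = g(t*)/(T + t*).
g'(t) = 390·19/(t + 19)². Setting 390·19/(t+19)² = 390t/[(t+19)(59.8+t)] gives 19(59.8+t) = t(t+19), so t² = 19×59.8 = 1136.
t* = √1136 = 33.71 min.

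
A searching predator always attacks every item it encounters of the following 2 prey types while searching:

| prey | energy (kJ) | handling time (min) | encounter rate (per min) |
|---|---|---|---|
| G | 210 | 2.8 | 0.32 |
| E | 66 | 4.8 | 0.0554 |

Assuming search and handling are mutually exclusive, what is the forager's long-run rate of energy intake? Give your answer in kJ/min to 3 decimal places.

R = (0.32×210 + 0.0554×66) / (1 + 0.32×2.8 + 0.0554×4.8) = 70.86/2.162 = 32.77 kJ/min.

32.775 kJ/min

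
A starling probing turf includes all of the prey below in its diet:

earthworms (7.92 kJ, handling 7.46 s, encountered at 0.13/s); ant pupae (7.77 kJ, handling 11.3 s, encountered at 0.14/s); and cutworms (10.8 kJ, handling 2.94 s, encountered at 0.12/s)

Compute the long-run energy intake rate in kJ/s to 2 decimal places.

0.87 kJ/s

R = Σλ_iE_i / (1 + Σλ_ih_i)
Numerator: 0.13×7.92 + 0.14×7.77 + 0.12×10.8 = 3.413
Denominator: 1 + 0.13×7.46 + 0.14×11.3 + 0.12×2.94 = 3.905
R = 3.413/3.905 = 0.8742 kJ/s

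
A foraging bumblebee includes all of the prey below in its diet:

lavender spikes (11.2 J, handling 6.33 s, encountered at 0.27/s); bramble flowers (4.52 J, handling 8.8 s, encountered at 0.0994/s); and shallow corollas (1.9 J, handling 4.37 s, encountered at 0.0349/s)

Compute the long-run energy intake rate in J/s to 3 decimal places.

R = Σλ_iE_i / (1 + Σλ_ih_i)
Numerator: 0.27×11.2 + 0.0994×4.52 + 0.0349×1.9 = 3.54
Denominator: 1 + 0.27×6.33 + 0.0994×8.8 + 0.0349×4.37 = 3.736
R = 3.54/3.736 = 0.9473 J/s

0.947 J/s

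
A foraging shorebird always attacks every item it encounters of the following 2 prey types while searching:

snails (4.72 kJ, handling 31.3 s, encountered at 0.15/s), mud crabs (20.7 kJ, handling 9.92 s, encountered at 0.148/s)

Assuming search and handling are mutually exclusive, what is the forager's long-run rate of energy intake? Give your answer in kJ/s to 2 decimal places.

R = (0.15×4.72 + 0.148×20.7) / (1 + 0.15×31.3 + 0.148×9.92) = 3.772/7.163 = 0.5265 kJ/s.

0.53 kJ/s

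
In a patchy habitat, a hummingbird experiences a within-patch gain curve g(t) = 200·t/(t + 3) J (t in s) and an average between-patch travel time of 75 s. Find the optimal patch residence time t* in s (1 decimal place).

By the marginal value theorem, leave when the instantaneous gain rate g'(t) equals the habitat-wide average g(t)/(T + t).
g'(t) = 200·3/(t + 3)². Setting 200·3/(t+3)² = 200t/[(t+3)(75+t)] gives 3(75+t) = t(t+3), so t² = 3×75 = 225.
t* = √225 = 15 s.

15.0 s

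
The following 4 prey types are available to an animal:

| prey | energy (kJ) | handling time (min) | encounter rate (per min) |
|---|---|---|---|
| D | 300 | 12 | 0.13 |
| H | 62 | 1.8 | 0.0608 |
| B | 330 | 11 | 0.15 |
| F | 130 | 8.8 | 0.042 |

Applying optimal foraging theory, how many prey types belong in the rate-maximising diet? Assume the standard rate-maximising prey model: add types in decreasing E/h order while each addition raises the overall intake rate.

3

E/h in descending order: H 34.4, B 30, D 25, F 14.8 kJ/min. The optimal diet is the largest prefix of this list for which every included type satisfies E_i/h_i > R on the types above it.
Rate on top 1: 3.398. B: 30 > 3.398 → include.
Rate on top 2: 19.3. D: 25 > 19.3 → include.
Rate on top 3: 21.36. F: 14.8 < 21.36 → exclude; stop.
Optimal diet: H, B, D — 3 of 4 types.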